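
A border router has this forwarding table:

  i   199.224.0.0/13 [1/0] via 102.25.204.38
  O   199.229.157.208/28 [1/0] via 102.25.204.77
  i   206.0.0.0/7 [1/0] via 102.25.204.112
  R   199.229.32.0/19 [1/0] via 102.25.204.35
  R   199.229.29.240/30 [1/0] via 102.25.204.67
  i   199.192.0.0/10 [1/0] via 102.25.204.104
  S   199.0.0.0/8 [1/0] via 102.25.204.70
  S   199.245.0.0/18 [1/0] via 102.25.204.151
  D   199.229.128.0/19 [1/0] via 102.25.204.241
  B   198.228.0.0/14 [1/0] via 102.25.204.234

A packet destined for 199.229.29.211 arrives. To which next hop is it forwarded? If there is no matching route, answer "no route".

102.25.204.38

Routes whose prefix contains 199.229.29.211:
  199.0.0.0/8 (199.0.0.0 - 199.255.255.255) -> 102.25.204.70
  199.192.0.0/10 (199.192.0.0 - 199.255.255.255) -> 102.25.204.104
  199.224.0.0/13 (199.224.0.0 - 199.231.255.255) -> 102.25.204.38
More-specific entries that do NOT match:
  199.229.29.240/30 (199.229.29.240 - 199.229.29.243) does not contain 199.229.29.211
  199.229.157.208/28 (199.229.157.208 - 199.229.157.223) does not contain 199.229.29.211
  199.229.32.0/19 (199.229.32.0 - 199.229.63.255) does not contain 199.229.29.211
  199.229.128.0/19 (199.229.128.0 - 199.229.159.255) does not contain 199.229.29.211
  199.245.0.0/18 (199.245.0.0 - 199.245.63.255) does not contain 199.229.29.211
  198.228.0.0/14 (198.228.0.0 - 198.231.255.255) does not contain 199.229.29.211
Longest matching prefix is /13 -> next hop 102.25.204.38.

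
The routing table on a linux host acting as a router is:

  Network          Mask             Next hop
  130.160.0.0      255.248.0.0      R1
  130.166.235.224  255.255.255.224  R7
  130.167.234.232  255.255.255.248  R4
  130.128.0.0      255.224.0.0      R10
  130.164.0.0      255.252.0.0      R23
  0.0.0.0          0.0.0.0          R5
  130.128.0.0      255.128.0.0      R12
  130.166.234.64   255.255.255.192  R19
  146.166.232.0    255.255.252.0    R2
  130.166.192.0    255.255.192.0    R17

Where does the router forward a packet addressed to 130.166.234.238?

Routes whose prefix contains 130.166.234.238:
  0.0.0.0/0 (default, matches everything) -> R5
  130.128.0.0/9 (130.128.0.0 - 130.255.255.255) -> R12
  130.160.0.0/13 (130.160.0.0 - 130.167.255.255) -> R1
  130.164.0.0/14 (130.164.0.0 - 130.167.255.255) -> R23
  130.166.192.0/18 (130.166.192.0 - 130.166.255.255) -> R17
More-specific entries that do NOT match:
  130.167.234.232/29 (130.167.234.232 - 130.167.234.239) does not contain 130.166.234.238
  130.166.235.224/27 (130.166.235.224 - 130.166.235.255) does not contain 130.166.234.238
  130.166.234.64/26 (130.166.234.64 - 130.166.234.127) does not contain 130.166.234.238
  146.166.232.0/22 (146.166.232.0 - 146.166.235.255) does not contain 130.166.234.238
Longest matching prefix is /18 -> next hop R17.

R17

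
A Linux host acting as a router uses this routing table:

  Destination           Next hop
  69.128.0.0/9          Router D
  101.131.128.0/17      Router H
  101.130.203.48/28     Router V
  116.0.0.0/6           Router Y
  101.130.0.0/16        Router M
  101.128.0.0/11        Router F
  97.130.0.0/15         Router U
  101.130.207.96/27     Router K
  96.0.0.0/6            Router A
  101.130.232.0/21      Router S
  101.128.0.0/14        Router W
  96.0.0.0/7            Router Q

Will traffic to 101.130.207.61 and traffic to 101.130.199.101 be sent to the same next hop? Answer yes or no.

yes

101.130.207.61: longest match 101.130.0.0/16 -> Router M
101.130.199.101: longest match 101.130.0.0/16 -> Router M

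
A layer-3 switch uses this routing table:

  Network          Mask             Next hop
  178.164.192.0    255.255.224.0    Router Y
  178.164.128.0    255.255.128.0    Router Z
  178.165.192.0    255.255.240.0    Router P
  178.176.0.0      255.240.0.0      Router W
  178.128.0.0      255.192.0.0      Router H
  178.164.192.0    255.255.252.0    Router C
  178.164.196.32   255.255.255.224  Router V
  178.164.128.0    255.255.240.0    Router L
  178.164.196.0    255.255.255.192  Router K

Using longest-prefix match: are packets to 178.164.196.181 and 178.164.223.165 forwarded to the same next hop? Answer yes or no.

178.164.196.181: longest match 178.164.192.0/19 -> Router Y
178.164.223.165: longest match 178.164.192.0/19 -> Router Y

yes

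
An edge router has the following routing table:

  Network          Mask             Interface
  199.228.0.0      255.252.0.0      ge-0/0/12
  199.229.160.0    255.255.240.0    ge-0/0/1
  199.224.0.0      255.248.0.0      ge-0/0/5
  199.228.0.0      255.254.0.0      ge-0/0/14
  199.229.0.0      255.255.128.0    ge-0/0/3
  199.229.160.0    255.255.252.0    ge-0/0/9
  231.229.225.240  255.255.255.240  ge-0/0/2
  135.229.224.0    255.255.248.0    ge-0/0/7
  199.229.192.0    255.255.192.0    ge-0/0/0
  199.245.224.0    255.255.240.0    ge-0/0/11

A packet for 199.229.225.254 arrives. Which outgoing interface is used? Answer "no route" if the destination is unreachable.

ge-0/0/0

Routes whose prefix contains 199.229.225.254:
  199.224.0.0/13 (199.224.0.0 - 199.231.255.255) -> ge-0/0/5
  199.228.0.0/14 (199.228.0.0 - 199.231.255.255) -> ge-0/0/12
  199.228.0.0/15 (199.228.0.0 - 199.229.255.255) -> ge-0/0/14
  199.229.192.0/18 (199.229.192.0 - 199.229.255.255) -> ge-0/0/0
More-specific entries that do NOT match:
  231.229.225.240/28 (231.229.225.240 - 231.229.225.255) does not contain 199.229.225.254
  199.229.160.0/22 (199.229.160.0 - 199.229.163.255) does not contain 199.229.225.254
  135.229.224.0/21 (135.229.224.0 - 135.229.231.255) does not contain 199.229.225.254
  199.229.160.0/20 (199.229.160.0 - 199.229.175.255) does not contain 199.229.225.254
  199.245.224.0/20 (199.245.224.0 - 199.245.239.255) does not contain 199.229.225.254
Longest matching prefix is /18 -> interface ge-0/0/0.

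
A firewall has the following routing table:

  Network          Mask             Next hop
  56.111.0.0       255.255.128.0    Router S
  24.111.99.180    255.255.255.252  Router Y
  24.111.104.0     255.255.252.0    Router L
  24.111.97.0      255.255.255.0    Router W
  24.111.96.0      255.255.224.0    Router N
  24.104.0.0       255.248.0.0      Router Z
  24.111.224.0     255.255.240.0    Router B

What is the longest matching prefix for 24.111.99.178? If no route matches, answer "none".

Entries matching 24.111.99.178:
  24.104.0.0/13 (24.104.0.0 - 24.111.255.255)
  24.111.96.0/19 (24.111.96.0 - 24.111.127.255)
Most specific is 24.111.96.0/19.

24.111.96.0/19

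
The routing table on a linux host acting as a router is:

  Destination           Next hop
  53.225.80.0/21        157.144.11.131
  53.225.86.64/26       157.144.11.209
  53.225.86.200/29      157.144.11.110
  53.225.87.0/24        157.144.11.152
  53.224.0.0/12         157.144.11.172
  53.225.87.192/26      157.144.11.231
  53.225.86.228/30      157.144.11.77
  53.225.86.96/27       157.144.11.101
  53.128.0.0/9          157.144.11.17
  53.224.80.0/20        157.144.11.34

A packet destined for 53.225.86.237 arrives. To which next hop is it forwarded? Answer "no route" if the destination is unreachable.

157.144.11.131

Routes whose prefix contains 53.225.86.237:
  53.128.0.0/9 (53.128.0.0 - 53.255.255.255) -> 157.144.11.17
  53.224.0.0/12 (53.224.0.0 - 53.239.255.255) -> 157.144.11.172
  53.225.80.0/21 (53.225.80.0 - 53.225.87.255) -> 157.144.11.131
More-specific entries that do NOT match:
  53.225.86.228/30 (53.225.86.228 - 53.225.86.231) does not contain 53.225.86.237
  53.225.86.200/29 (53.225.86.200 - 53.225.86.207) does not contain 53.225.86.237
  53.225.86.96/27 (53.225.86.96 - 53.225.86.127) does not contain 53.225.86.237
  53.225.86.64/26 (53.225.86.64 - 53.225.86.127) does not contain 53.225.86.237
  53.225.87.192/26 (53.225.87.192 - 53.225.87.255) does not contain 53.225.86.237
  53.225.87.0/24 (53.225.87.0 - 53.225.87.255) does not contain 53.225.86.237
Longest matching prefix is /21 -> next hop 157.144.11.131.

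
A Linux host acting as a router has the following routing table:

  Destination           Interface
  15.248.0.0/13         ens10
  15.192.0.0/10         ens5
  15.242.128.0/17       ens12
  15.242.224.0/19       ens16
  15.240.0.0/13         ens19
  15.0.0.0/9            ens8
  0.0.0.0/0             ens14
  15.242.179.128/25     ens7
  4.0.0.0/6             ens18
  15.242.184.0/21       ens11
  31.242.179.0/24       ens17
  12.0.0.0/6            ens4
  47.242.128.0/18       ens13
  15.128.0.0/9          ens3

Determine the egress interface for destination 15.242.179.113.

ens12

Routes whose prefix contains 15.242.179.113:
  0.0.0.0/0 (default, matches everything) -> ens14
  12.0.0.0/6 (12.0.0.0 - 15.255.255.255) -> ens4
  15.128.0.0/9 (15.128.0.0 - 15.255.255.255) -> ens3
  15.192.0.0/10 (15.192.0.0 - 15.255.255.255) -> ens5
  15.240.0.0/13 (15.240.0.0 - 15.247.255.255) -> ens19
  15.242.128.0/17 (15.242.128.0 - 15.242.255.255) -> ens12
More-specific entries that do NOT match:
  15.242.179.128/25 (15.242.179.128 - 15.242.179.255) does not contain 15.242.179.113
  31.242.179.0/24 (31.242.179.0 - 31.242.179.255) does not contain 15.242.179.113
  15.242.184.0/21 (15.242.184.0 - 15.242.191.255) does not contain 15.242.179.113
  15.242.224.0/19 (15.242.224.0 - 15.242.255.255) does not contain 15.242.179.113
  47.242.128.0/18 (47.242.128.0 - 47.242.191.255) does not contain 15.242.179.113
Longest matching prefix is /17 -> interface ens12.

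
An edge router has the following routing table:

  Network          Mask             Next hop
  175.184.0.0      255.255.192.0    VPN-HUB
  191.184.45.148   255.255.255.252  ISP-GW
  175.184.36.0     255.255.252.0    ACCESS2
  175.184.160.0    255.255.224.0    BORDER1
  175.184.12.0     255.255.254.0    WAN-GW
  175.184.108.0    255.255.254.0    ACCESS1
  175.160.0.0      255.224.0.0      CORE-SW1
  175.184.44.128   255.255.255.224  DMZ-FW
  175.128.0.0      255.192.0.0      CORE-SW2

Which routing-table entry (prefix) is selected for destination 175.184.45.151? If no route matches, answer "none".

175.184.0.0/18

Entries matching 175.184.45.151:
  175.128.0.0/10 (175.128.0.0 - 175.191.255.255)
  175.160.0.0/11 (175.160.0.0 - 175.191.255.255)
  175.184.0.0/18 (175.184.0.0 - 175.184.63.255)
Most specific is 175.184.0.0/18.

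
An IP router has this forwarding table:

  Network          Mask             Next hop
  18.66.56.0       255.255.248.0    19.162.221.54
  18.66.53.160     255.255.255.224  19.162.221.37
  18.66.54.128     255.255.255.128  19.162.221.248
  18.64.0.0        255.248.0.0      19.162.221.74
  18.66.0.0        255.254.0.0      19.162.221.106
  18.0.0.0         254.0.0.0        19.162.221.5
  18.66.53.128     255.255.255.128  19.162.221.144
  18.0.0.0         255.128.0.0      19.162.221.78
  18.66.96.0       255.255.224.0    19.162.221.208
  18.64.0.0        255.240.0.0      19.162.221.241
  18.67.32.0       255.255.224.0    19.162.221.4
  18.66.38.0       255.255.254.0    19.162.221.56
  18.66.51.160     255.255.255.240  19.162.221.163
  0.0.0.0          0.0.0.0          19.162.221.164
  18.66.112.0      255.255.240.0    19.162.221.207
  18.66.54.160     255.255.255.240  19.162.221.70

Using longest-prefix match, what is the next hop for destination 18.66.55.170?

Routes whose prefix contains 18.66.55.170:
  0.0.0.0/0 (default, matches everything) -> 19.162.221.164
  18.0.0.0/7 (18.0.0.0 - 19.255.255.255) -> 19.162.221.5
  18.0.0.0/9 (18.0.0.0 - 18.127.255.255) -> 19.162.221.78
  18.64.0.0/12 (18.64.0.0 - 18.79.255.255) -> 19.162.221.241
  18.64.0.0/13 (18.64.0.0 - 18.71.255.255) -> 19.162.221.74
  18.66.0.0/15 (18.66.0.0 - 18.67.255.255) -> 19.162.221.106
More-specific entries that do NOT match:
  18.66.51.160/28 (18.66.51.160 - 18.66.51.175) does not contain 18.66.55.170
  18.66.54.160/28 (18.66.54.160 - 18.66.54.175) does not contain 18.66.55.170
  18.66.53.160/27 (18.66.53.160 - 18.66.53.191) does not contain 18.66.55.170
  18.66.54.128/25 (18.66.54.128 - 18.66.54.255) does not contain 18.66.55.170
  18.66.53.128/25 (18.66.53.128 - 18.66.53.255) does not contain 18.66.55.170
  18.66.38.0/23 (18.66.38.0 - 18.66.39.255) does not contain 18.66.55.170
  18.66.56.0/21 (18.66.56.0 - 18.66.63.255) does not contain 18.66.55.170
  18.66.112.0/20 (18.66.112.0 - 18.66.127.255) does not contain 18.66.55.170
  18.66.96.0/19 (18.66.96.0 - 18.66.127.255) does not contain 18.66.55.170
  18.67.32.0/19 (18.67.32.0 - 18.67.63.255) does not contain 18.66.55.170
Longest matching prefix is /15 -> next hop 19.162.221.106.

19.162.221.106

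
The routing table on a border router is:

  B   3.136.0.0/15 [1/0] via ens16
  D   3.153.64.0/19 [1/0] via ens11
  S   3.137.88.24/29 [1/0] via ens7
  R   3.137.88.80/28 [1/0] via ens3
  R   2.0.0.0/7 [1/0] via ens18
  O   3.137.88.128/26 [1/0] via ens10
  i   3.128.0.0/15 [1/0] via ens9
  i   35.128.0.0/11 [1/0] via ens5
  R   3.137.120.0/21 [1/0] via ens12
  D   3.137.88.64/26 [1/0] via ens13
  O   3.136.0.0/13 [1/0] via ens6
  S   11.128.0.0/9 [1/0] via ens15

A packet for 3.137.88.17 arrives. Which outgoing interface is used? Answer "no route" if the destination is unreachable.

Routes whose prefix contains 3.137.88.17:
  2.0.0.0/7 (2.0.0.0 - 3.255.255.255) -> ens18
  3.136.0.0/13 (3.136.0.0 - 3.143.255.255) -> ens6
  3.136.0.0/15 (3.136.0.0 - 3.137.255.255) -> ens16
More-specific entries that do NOT match:
  3.137.88.24/29 (3.137.88.24 - 3.137.88.31) does not contain 3.137.88.17
  3.137.88.80/28 (3.137.88.80 - 3.137.88.95) does not contain 3.137.88.17
  3.137.88.128/26 (3.137.88.128 - 3.137.88.191) does not contain 3.137.88.17
  3.137.88.64/26 (3.137.88.64 - 3.137.88.127) does not contain 3.137.88.17
  3.137.120.0/21 (3.137.120.0 - 3.137.127.255) does not contain 3.137.88.17
  3.153.64.0/19 (3.153.64.0 - 3.153.95.255) does not contain 3.137.88.17
Longest matching prefix is /15 -> interface ens16.

ens16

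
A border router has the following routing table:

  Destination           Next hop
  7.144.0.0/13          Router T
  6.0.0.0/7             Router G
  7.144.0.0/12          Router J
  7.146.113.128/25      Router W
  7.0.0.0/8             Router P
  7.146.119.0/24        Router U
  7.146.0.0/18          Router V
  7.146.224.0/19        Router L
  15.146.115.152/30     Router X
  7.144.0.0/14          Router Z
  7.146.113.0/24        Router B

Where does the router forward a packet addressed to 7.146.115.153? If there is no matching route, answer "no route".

Router Z

Routes whose prefix contains 7.146.115.153:
  6.0.0.0/7 (6.0.0.0 - 7.255.255.255) -> Router G
  7.0.0.0/8 (7.0.0.0 - 7.255.255.255) -> Router P
  7.144.0.0/12 (7.144.0.0 - 7.159.255.255) -> Router J
  7.144.0.0/13 (7.144.0.0 - 7.151.255.255) -> Router T
  7.144.0.0/14 (7.144.0.0 - 7.147.255.255) -> Router Z
More-specific entries that do NOT match:
  15.146.115.152/30 (15.146.115.152 - 15.146.115.155) does not contain 7.146.115.153
  7.146.113.128/25 (7.146.113.128 - 7.146.113.255) does not contain 7.146.115.153
  7.146.119.0/24 (7.146.119.0 - 7.146.119.255) does not contain 7.146.115.153
  7.146.113.0/24 (7.146.113.0 - 7.146.113.255) does not contain 7.146.115.153
  7.146.224.0/19 (7.146.224.0 - 7.146.255.255) does not contain 7.146.115.153
  7.146.0.0/18 (7.146.0.0 - 7.146.63.255) does not contain 7.146.115.153
Longest matching prefix is /14 -> next hop Router Z.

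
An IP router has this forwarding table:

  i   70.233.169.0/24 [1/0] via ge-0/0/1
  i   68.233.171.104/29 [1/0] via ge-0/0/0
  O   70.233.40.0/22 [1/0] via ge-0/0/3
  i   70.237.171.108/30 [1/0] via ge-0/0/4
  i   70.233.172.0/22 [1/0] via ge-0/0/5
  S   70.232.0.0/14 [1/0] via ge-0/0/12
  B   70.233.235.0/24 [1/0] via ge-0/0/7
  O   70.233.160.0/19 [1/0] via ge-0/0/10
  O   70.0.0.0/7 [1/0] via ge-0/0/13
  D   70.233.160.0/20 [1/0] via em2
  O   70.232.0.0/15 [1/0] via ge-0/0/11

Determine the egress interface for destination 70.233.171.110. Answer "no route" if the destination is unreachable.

em2

Routes whose prefix contains 70.233.171.110:
  70.0.0.0/7 (70.0.0.0 - 71.255.255.255) -> ge-0/0/13
  70.232.0.0/14 (70.232.0.0 - 70.235.255.255) -> ge-0/0/12
  70.232.0.0/15 (70.232.0.0 - 70.233.255.255) -> ge-0/0/11
  70.233.160.0/19 (70.233.160.0 - 70.233.191.255) -> ge-0/0/10
  70.233.160.0/20 (70.233.160.0 - 70.233.175.255) -> em2
More-specific entries that do NOT match:
  70.237.171.108/30 (70.237.171.108 - 70.237.171.111) does not contain 70.233.171.110
  68.233.171.104/29 (68.233.171.104 - 68.233.171.111) does not contain 70.233.171.110
  70.233.169.0/24 (70.233.169.0 - 70.233.169.255) does not contain 70.233.171.110
  70.233.235.0/24 (70.233.235.0 - 70.233.235.255) does not contain 70.233.171.110
  70.233.40.0/22 (70.233.40.0 - 70.233.43.255) does not contain 70.233.171.110
  70.233.172.0/22 (70.233.172.0 - 70.233.175.255) does not contain 70.233.171.110
Longest matching prefix is /20 -> interface em2.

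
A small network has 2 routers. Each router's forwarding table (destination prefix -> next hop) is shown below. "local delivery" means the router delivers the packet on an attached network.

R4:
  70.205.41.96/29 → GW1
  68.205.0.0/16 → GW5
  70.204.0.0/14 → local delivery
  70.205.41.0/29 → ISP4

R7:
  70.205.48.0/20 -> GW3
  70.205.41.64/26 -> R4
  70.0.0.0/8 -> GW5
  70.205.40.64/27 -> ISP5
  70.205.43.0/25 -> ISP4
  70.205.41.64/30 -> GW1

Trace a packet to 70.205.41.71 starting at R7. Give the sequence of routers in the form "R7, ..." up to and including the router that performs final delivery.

R7, R4

At R7: longest match for 70.205.41.71 is 70.205.41.64/26 -> R4
At R4: longest match for 70.205.41.71 is 70.204.0.0/14 -> local delivery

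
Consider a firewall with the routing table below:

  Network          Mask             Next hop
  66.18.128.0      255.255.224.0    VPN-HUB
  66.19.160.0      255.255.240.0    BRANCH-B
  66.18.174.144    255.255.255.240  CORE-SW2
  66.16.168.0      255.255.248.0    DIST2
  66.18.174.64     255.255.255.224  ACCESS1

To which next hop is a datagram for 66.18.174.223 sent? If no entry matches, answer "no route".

no route

No entry's prefix contains 66.18.174.223; there is no default route.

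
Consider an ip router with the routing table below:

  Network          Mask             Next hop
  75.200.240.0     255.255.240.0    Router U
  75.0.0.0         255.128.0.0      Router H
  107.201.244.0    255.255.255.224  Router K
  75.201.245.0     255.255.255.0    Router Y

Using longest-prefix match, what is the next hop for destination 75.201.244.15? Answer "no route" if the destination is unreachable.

no route

No entry's prefix contains 75.201.244.15; there is no default route.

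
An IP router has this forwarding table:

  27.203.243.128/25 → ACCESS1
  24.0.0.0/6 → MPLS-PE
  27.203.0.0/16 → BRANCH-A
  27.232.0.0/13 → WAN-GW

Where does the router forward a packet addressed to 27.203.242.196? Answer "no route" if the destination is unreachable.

BRANCH-A

Routes whose prefix contains 27.203.242.196:
  24.0.0.0/6 (24.0.0.0 - 27.255.255.255) -> MPLS-PE
  27.203.0.0/16 (27.203.0.0 - 27.203.255.255) -> BRANCH-A
More-specific entries that do NOT match:
  27.203.243.128/25 (27.203.243.128 - 27.203.243.255) does not contain 27.203.242.196
Longest matching prefix is /16 -> next hop BRANCH-A.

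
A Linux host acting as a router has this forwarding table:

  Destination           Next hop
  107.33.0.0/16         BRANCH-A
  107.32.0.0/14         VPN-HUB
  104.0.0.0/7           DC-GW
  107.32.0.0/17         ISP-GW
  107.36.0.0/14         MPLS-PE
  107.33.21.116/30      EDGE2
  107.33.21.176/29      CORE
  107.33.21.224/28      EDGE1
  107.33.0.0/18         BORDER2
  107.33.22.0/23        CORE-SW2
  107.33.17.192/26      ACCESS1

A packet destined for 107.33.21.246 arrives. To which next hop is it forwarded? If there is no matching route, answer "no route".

BORDER2

Routes whose prefix contains 107.33.21.246:
  107.32.0.0/14 (107.32.0.0 - 107.35.255.255) -> VPN-HUB
  107.33.0.0/16 (107.33.0.0 - 107.33.255.255) -> BRANCH-A
  107.33.0.0/18 (107.33.0.0 - 107.33.63.255) -> BORDER2
More-specific entries that do NOT match:
  107.33.21.116/30 (107.33.21.116 - 107.33.21.119) does not contain 107.33.21.246
  107.33.21.176/29 (107.33.21.176 - 107.33.21.183) does not contain 107.33.21.246
  107.33.21.224/28 (107.33.21.224 - 107.33.21.239) does not contain 107.33.21.246
  107.33.17.192/26 (107.33.17.192 - 107.33.17.255) does not contain 107.33.21.246
  107.33.22.0/23 (107.33.22.0 - 107.33.23.255) does not contain 107.33.21.246
Longest matching prefix is /18 -> next hop BORDER2.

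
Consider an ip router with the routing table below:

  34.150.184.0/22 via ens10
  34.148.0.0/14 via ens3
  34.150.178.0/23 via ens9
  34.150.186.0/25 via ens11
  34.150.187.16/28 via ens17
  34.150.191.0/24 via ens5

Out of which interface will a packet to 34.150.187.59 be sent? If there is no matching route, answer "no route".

ens10

Routes whose prefix contains 34.150.187.59:
  34.148.0.0/14 (34.148.0.0 - 34.151.255.255) -> ens3
  34.150.184.0/22 (34.150.184.0 - 34.150.187.255) -> ens10
More-specific entries that do NOT match:
  34.150.187.16/28 (34.150.187.16 - 34.150.187.31) does not contain 34.150.187.59
  34.150.186.0/25 (34.150.186.0 - 34.150.186.127) does not contain 34.150.187.59
  34.150.191.0/24 (34.150.191.0 - 34.150.191.255) does not contain 34.150.187.59
  34.150.178.0/23 (34.150.178.0 - 34.150.179.255) does not contain 34.150.187.59
Longest matching prefix is /22 -> interface ens10.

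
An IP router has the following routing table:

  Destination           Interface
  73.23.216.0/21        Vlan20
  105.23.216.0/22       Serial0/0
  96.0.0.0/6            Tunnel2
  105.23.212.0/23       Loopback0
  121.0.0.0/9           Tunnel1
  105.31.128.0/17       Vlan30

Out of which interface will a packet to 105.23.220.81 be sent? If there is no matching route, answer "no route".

no route

No entry's prefix contains 105.23.220.81; there is no default route.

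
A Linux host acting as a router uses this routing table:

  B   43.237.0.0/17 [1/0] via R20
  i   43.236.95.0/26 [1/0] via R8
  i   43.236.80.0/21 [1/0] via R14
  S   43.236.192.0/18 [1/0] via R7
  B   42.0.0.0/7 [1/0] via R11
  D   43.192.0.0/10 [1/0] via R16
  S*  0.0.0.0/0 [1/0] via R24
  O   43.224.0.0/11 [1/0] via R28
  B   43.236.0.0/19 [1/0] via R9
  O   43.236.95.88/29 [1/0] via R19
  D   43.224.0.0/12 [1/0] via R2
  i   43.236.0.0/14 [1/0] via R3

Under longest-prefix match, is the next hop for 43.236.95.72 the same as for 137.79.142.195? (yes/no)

43.236.95.72: longest match 43.236.0.0/14 -> R3
137.79.142.195: longest match 0.0.0.0/0 -> R24

no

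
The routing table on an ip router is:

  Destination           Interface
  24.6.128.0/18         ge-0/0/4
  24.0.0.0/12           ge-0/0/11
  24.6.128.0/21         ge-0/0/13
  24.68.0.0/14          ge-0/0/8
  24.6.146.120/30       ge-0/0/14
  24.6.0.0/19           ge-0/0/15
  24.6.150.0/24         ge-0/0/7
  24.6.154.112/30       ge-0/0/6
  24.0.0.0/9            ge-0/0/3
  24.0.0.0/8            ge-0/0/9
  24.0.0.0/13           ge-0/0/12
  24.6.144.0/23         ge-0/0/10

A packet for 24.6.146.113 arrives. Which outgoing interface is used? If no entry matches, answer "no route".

Routes whose prefix contains 24.6.146.113:
  24.0.0.0/8 (24.0.0.0 - 24.255.255.255) -> ge-0/0/9
  24.0.0.0/9 (24.0.0.0 - 24.127.255.255) -> ge-0/0/3
  24.0.0.0/12 (24.0.0.0 - 24.15.255.255) -> ge-0/0/11
  24.0.0.0/13 (24.0.0.0 - 24.7.255.255) -> ge-0/0/12
  24.6.128.0/18 (24.6.128.0 - 24.6.191.255) -> ge-0/0/4
More-specific entries that do NOT match:
  24.6.146.120/30 (24.6.146.120 - 24.6.146.123) does not contain 24.6.146.113
  24.6.154.112/30 (24.6.154.112 - 24.6.154.115) does not contain 24.6.146.113
  24.6.150.0/24 (24.6.150.0 - 24.6.150.255) does not contain 24.6.146.113
  24.6.144.0/23 (24.6.144.0 - 24.6.145.255) does not contain 24.6.146.113
  24.6.128.0/21 (24.6.128.0 - 24.6.135.255) does not contain 24.6.146.113
  24.6.0.0/19 (24.6.0.0 - 24.6.31.255) does not contain 24.6.146.113
Longest matching prefix is /18 -> interface ge-0/0/4.

ge-0/0/4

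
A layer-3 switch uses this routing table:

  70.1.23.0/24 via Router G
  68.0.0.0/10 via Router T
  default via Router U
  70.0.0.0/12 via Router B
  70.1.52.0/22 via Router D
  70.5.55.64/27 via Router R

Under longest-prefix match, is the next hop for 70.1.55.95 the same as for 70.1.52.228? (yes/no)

yes

70.1.55.95: longest match 70.1.52.0/22 -> Router D
70.1.52.228: longest match 70.1.52.0/22 -> Router D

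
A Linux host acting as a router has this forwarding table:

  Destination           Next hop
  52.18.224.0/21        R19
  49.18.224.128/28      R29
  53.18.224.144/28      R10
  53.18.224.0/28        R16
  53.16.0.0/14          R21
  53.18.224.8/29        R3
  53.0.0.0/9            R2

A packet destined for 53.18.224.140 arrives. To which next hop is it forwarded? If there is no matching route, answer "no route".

R21

Routes whose prefix contains 53.18.224.140:
  53.0.0.0/9 (53.0.0.0 - 53.127.255.255) -> R2
  53.16.0.0/14 (53.16.0.0 - 53.19.255.255) -> R21
More-specific entries that do NOT match:
  53.18.224.8/29 (53.18.224.8 - 53.18.224.15) does not contain 53.18.224.140
  49.18.224.128/28 (49.18.224.128 - 49.18.224.143) does not contain 53.18.224.140
  53.18.224.144/28 (53.18.224.144 - 53.18.224.159) does not contain 53.18.224.140
  53.18.224.0/28 (53.18.224.0 - 53.18.224.15) does not contain 53.18.224.140
  52.18.224.0/21 (52.18.224.0 - 52.18.231.255) does not contain 53.18.224.140
Longest matching prefix is /14 -> next hop R21.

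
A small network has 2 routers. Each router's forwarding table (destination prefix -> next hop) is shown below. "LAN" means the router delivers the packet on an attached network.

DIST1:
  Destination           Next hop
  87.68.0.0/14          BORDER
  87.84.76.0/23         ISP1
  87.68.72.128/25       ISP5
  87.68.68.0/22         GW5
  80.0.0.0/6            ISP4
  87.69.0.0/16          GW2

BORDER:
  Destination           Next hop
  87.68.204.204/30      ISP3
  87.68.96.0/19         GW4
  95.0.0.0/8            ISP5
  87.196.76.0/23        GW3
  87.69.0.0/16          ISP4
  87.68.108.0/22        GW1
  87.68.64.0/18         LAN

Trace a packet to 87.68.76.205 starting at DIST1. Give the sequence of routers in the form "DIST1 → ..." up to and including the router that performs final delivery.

At DIST1: longest match for 87.68.76.205 is 87.68.0.0/14 -> BORDER
At BORDER: longest match for 87.68.76.205 is 87.68.64.0/18 -> LAN

DIST1 → BORDER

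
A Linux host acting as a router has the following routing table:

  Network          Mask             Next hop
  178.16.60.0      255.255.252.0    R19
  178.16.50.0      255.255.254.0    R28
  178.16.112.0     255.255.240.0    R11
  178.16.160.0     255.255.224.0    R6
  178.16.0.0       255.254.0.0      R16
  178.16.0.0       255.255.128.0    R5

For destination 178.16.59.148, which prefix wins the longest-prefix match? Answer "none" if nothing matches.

178.16.0.0/17

Entries matching 178.16.59.148:
  178.16.0.0/15 (178.16.0.0 - 178.17.255.255)
  178.16.0.0/17 (178.16.0.0 - 178.16.127.255)
Most specific is 178.16.0.0/17.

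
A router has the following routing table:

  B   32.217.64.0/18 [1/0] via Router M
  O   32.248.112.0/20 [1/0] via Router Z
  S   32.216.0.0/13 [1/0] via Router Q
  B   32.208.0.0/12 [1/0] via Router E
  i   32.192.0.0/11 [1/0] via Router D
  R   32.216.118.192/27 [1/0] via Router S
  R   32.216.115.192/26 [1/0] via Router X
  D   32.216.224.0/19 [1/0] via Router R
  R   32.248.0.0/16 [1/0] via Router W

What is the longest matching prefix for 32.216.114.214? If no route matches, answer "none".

Entries matching 32.216.114.214:
  32.192.0.0/11 (32.192.0.0 - 32.223.255.255)
  32.208.0.0/12 (32.208.0.0 - 32.223.255.255)
  32.216.0.0/13 (32.216.0.0 - 32.223.255.255)
Most specific is 32.216.0.0/13.

32.216.0.0/13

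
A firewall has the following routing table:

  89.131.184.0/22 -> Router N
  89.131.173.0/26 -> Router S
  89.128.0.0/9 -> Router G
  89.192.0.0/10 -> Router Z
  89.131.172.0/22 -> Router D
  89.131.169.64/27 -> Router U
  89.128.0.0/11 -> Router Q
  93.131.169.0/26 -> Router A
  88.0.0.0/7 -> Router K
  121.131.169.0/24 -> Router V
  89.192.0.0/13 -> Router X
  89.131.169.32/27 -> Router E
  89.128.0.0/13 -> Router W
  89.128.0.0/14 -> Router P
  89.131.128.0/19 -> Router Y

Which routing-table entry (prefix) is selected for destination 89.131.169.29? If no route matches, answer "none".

Entries matching 89.131.169.29:
  88.0.0.0/7 (88.0.0.0 - 89.255.255.255)
  89.128.0.0/9 (89.128.0.0 - 89.255.255.255)
  89.128.0.0/11 (89.128.0.0 - 89.159.255.255)
  89.128.0.0/13 (89.128.0.0 - 89.135.255.255)
  89.128.0.0/14 (89.128.0.0 - 89.131.255.255)
Most specific is 89.128.0.0/14.

89.128.0.0/14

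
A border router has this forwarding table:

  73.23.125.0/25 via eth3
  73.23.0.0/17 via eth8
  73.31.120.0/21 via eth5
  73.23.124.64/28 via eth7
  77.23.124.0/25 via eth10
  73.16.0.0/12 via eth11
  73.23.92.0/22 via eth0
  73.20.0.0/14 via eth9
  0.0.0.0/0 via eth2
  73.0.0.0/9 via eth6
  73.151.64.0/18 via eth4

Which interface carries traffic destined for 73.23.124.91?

eth8

Routes whose prefix contains 73.23.124.91:
  0.0.0.0/0 (default, matches everything) -> eth2
  73.0.0.0/9 (73.0.0.0 - 73.127.255.255) -> eth6
  73.16.0.0/12 (73.16.0.0 - 73.31.255.255) -> eth11
  73.20.0.0/14 (73.20.0.0 - 73.23.255.255) -> eth9
  73.23.0.0/17 (73.23.0.0 - 73.23.127.255) -> eth8
More-specific entries that do NOT match:
  73.23.124.64/28 (73.23.124.64 - 73.23.124.79) does not contain 73.23.124.91
  73.23.125.0/25 (73.23.125.0 - 73.23.125.127) does not contain 73.23.124.91
  77.23.124.0/25 (77.23.124.0 - 77.23.124.127) does not contain 73.23.124.91
  73.23.92.0/22 (73.23.92.0 - 73.23.95.255) does not contain 73.23.124.91
  73.31.120.0/21 (73.31.120.0 - 73.31.127.255) does not contain 73.23.124.91
  73.151.64.0/18 (73.151.64.0 - 73.151.127.255) does not contain 73.23.124.91
Longest matching prefix is /17 -> interface eth8.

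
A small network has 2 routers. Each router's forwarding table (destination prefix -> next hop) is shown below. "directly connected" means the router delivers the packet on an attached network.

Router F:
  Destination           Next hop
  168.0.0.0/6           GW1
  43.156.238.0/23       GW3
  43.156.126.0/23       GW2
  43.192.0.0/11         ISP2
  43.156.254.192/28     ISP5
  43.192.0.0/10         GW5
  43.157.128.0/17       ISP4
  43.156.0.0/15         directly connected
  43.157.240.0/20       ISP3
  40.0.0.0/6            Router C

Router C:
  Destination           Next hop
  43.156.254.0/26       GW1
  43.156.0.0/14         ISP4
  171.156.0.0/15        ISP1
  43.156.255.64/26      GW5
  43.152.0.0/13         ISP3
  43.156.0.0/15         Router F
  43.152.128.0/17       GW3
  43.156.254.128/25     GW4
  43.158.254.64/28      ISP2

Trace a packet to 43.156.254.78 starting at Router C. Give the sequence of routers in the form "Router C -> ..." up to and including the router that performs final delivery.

Router C -> Router F

At Router C: longest match for 43.156.254.78 is 43.156.0.0/15 -> Router F
At Router F: longest match for 43.156.254.78 is 43.156.0.0/15 -> directly connected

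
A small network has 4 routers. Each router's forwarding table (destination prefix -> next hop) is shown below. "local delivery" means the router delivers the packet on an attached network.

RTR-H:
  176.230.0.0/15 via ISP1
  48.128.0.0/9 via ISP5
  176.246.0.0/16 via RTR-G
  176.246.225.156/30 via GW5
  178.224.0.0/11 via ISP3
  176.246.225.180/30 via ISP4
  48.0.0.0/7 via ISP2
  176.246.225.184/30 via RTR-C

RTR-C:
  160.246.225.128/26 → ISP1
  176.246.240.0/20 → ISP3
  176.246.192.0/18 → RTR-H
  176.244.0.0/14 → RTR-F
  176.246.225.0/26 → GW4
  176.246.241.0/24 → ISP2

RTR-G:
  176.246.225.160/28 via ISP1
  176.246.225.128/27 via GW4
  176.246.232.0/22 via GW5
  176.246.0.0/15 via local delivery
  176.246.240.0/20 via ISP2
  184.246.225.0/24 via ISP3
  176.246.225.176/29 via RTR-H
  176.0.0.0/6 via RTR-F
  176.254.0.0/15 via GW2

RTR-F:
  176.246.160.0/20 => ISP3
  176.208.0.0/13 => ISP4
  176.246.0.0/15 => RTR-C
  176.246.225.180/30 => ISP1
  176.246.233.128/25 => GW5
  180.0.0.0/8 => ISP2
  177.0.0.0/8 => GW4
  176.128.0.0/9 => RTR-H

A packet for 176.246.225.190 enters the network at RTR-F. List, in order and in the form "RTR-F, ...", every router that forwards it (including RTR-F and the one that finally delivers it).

RTR-F, RTR-C, RTR-H, RTR-G

At RTR-F: longest match for 176.246.225.190 is 176.246.0.0/15 -> RTR-C
At RTR-C: longest match for 176.246.225.190 is 176.246.192.0/18 -> RTR-H
At RTR-H: longest match for 176.246.225.190 is 176.246.0.0/16 -> RTR-G
At RTR-G: longest match for 176.246.225.190 is 176.246.0.0/15 -> local delivery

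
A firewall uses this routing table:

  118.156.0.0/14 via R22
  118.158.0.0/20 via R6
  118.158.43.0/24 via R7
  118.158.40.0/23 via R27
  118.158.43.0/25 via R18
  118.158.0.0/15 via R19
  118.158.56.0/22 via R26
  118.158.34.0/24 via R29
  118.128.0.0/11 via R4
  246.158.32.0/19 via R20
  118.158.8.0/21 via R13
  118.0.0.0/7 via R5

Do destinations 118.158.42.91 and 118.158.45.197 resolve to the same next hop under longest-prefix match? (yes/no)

118.158.42.91: longest match 118.158.0.0/15 -> R19
118.158.45.197: longest match 118.158.0.0/15 -> R19

yes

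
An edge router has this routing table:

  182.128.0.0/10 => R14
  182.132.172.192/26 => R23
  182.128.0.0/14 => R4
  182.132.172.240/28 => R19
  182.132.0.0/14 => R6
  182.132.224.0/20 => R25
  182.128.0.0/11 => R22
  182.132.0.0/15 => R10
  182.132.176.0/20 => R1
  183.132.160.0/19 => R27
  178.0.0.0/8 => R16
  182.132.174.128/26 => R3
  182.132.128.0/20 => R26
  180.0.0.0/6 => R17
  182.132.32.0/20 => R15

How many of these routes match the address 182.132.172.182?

5

Prefixes containing 182.132.172.182:
  180.0.0.0/6 (180.0.0.0 - 183.255.255.255)
  182.128.0.0/10 (182.128.0.0 - 182.191.255.255)
  182.128.0.0/11 (182.128.0.0 - 182.159.255.255)
  182.132.0.0/14 (182.132.0.0 - 182.135.255.255)
  182.132.0.0/15 (182.132.0.0 - 182.133.255.255)
Total matching entries: 5.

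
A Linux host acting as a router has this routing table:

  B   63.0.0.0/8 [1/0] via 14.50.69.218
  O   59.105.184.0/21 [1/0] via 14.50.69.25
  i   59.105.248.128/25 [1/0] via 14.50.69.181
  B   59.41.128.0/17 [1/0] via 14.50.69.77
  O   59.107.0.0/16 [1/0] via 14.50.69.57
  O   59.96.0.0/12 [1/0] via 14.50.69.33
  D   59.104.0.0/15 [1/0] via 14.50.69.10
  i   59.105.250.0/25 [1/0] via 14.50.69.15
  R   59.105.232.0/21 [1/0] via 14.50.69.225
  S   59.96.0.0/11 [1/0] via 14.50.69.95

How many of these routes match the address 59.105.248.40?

3

Prefixes containing 59.105.248.40:
  59.96.0.0/11 (59.96.0.0 - 59.127.255.255)
  59.96.0.0/12 (59.96.0.0 - 59.111.255.255)
  59.104.0.0/15 (59.104.0.0 - 59.105.255.255)
Total matching entries: 3.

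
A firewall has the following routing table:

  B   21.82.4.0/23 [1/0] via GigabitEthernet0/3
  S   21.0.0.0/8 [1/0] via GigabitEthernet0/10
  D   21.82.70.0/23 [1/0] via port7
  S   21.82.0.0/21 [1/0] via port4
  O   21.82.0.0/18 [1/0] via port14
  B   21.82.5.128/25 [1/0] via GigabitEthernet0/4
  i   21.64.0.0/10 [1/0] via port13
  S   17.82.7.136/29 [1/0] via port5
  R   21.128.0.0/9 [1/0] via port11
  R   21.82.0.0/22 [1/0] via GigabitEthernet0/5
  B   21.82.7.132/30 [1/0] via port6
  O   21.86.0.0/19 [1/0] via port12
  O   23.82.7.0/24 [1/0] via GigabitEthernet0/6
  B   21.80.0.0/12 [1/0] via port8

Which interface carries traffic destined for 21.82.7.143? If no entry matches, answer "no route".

Routes whose prefix contains 21.82.7.143:
  21.0.0.0/8 (21.0.0.0 - 21.255.255.255) -> GigabitEthernet0/10
  21.64.0.0/10 (21.64.0.0 - 21.127.255.255) -> port13
  21.80.0.0/12 (21.80.0.0 - 21.95.255.255) -> port8
  21.82.0.0/18 (21.82.0.0 - 21.82.63.255) -> port14
  21.82.0.0/21 (21.82.0.0 - 21.82.7.255) -> port4
More-specific entries that do NOT match:
  21.82.7.132/30 (21.82.7.132 - 21.82.7.135) does not contain 21.82.7.143
  17.82.7.136/29 (17.82.7.136 - 17.82.7.143) does not contain 21.82.7.143
  21.82.5.128/25 (21.82.5.128 - 21.82.5.255) does not contain 21.82.7.143
  23.82.7.0/24 (23.82.7.0 - 23.82.7.255) does not contain 21.82.7.143
  21.82.4.0/23 (21.82.4.0 - 21.82.5.255) does not contain 21.82.7.143
  21.82.70.0/23 (21.82.70.0 - 21.82.71.255) does not contain 21.82.7.143
  21.82.0.0/22 (21.82.0.0 - 21.82.3.255) does not contain 21.82.7.143
Longest matching prefix is /21 -> interface port4.

port4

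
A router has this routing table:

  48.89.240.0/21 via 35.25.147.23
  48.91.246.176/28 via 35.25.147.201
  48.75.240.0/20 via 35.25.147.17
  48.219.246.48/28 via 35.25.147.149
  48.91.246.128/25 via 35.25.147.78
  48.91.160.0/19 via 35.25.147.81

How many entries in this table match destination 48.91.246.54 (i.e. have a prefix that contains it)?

0

No listed prefix contains 48.91.246.54.
Total matching entries: 0.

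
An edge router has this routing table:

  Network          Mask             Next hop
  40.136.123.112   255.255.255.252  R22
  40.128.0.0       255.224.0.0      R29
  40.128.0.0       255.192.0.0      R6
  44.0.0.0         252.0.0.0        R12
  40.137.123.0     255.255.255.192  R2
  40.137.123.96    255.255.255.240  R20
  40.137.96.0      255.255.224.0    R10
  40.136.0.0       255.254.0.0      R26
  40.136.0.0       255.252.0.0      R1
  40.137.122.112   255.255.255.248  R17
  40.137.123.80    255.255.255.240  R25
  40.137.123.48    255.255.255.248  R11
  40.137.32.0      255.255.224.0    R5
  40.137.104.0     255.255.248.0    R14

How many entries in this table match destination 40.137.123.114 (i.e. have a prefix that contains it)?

5

Prefixes containing 40.137.123.114:
  40.128.0.0/10 (40.128.0.0 - 40.191.255.255)
  40.128.0.0/11 (40.128.0.0 - 40.159.255.255)
  40.136.0.0/14 (40.136.0.0 - 40.139.255.255)
  40.136.0.0/15 (40.136.0.0 - 40.137.255.255)
  40.137.96.0/19 (40.137.96.0 - 40.137.127.255)
Total matching entries: 5.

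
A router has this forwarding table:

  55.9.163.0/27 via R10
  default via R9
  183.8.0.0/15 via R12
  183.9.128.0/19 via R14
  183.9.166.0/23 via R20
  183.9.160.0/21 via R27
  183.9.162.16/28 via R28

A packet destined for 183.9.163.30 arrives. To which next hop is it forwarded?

R27

Routes whose prefix contains 183.9.163.30:
  0.0.0.0/0 (default, matches everything) -> R9
  183.8.0.0/15 (183.8.0.0 - 183.9.255.255) -> R12
  183.9.160.0/21 (183.9.160.0 - 183.9.167.255) -> R27
More-specific entries that do NOT match:
  183.9.162.16/28 (183.9.162.16 - 183.9.162.31) does not contain 183.9.163.30
  55.9.163.0/27 (55.9.163.0 - 55.9.163.31) does not contain 183.9.163.30
  183.9.166.0/23 (183.9.166.0 - 183.9.167.255) does not contain 183.9.163.30
Longest matching prefix is /21 -> next hop R27.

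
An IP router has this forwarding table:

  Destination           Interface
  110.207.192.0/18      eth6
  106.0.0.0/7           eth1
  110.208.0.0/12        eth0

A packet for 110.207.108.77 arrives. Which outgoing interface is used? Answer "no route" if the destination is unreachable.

no route

No entry's prefix contains 110.207.108.77; there is no default route.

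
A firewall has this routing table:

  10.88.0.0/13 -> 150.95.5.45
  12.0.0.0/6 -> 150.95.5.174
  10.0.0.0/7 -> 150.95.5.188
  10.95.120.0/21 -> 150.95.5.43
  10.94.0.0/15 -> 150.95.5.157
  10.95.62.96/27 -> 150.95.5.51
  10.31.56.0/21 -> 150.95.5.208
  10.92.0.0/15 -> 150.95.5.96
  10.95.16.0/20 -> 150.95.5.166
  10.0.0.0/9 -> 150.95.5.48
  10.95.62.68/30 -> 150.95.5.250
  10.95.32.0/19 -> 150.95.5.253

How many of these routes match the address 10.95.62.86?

5

Prefixes containing 10.95.62.86:
  10.0.0.0/7 (10.0.0.0 - 11.255.255.255)
  10.0.0.0/9 (10.0.0.0 - 10.127.255.255)
  10.88.0.0/13 (10.88.0.0 - 10.95.255.255)
  10.94.0.0/15 (10.94.0.0 - 10.95.255.255)
  10.95.32.0/19 (10.95.32.0 - 10.95.63.255)
Total matching entries: 5.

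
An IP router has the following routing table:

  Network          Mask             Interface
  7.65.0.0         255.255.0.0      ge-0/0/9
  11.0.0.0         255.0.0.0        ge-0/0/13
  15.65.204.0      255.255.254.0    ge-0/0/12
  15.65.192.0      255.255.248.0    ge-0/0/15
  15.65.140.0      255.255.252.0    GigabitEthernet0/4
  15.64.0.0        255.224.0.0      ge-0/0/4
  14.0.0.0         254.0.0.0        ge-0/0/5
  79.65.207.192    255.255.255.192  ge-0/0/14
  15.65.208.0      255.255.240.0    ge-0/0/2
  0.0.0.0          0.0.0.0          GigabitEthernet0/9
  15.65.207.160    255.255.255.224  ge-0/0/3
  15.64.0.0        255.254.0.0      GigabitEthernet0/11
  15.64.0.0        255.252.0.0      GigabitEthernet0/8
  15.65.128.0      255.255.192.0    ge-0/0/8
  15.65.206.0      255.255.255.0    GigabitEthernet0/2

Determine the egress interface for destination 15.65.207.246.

Routes whose prefix contains 15.65.207.246:
  0.0.0.0/0 (default, matches everything) -> GigabitEthernet0/9
  14.0.0.0/7 (14.0.0.0 - 15.255.255.255) -> ge-0/0/5
  15.64.0.0/11 (15.64.0.0 - 15.95.255.255) -> ge-0/0/4
  15.64.0.0/14 (15.64.0.0 - 15.67.255.255) -> GigabitEthernet0/8
  15.64.0.0/15 (15.64.0.0 - 15.65.255.255) -> GigabitEthernet0/11
More-specific entries that do NOT match:
  15.65.207.160/27 (15.65.207.160 - 15.65.207.191) does not contain 15.65.207.246
  79.65.207.192/26 (79.65.207.192 - 79.65.207.255) does not contain 15.65.207.246
  15.65.206.0/24 (15.65.206.0 - 15.65.206.255) does not contain 15.65.207.246
  15.65.204.0/23 (15.65.204.0 - 15.65.205.255) does not contain 15.65.207.246
  15.65.140.0/22 (15.65.140.0 - 15.65.143.255) does not contain 15.65.207.246
  15.65.192.0/21 (15.65.192.0 - 15.65.199.255) does not contain 15.65.207.246
  15.65.208.0/20 (15.65.208.0 - 15.65.223.255) does not contain 15.65.207.246
  15.65.128.0/18 (15.65.128.0 - 15.65.191.255) does not contain 15.65.207.246
  7.65.0.0/16 (7.65.0.0 - 7.65.255.255) does not contain 15.65.207.246
Longest matching prefix is /15 -> interface GigabitEthernet0/11.

GigabitEthernet0/11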